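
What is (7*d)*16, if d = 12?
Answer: 1344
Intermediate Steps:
(7*d)*16 = (7*12)*16 = 84*16 = 1344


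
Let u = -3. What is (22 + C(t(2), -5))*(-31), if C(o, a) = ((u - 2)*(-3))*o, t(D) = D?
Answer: -1612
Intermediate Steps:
C(o, a) = 15*o (C(o, a) = ((-3 - 2)*(-3))*o = (-5*(-3))*o = 15*o)
(22 + C(t(2), -5))*(-31) = (22 + 15*2)*(-31) = (22 + 30)*(-31) = 52*(-31) = -1612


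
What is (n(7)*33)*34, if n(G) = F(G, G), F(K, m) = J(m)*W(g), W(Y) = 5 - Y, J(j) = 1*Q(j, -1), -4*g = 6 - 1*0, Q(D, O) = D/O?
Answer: -51051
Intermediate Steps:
g = -3/2 (g = -(6 - 1*0)/4 = -(6 + 0)/4 = -1/4*6 = -3/2 ≈ -1.5000)
J(j) = -j (J(j) = 1*(j/(-1)) = 1*(j*(-1)) = 1*(-j) = -j)
F(K, m) = -13*m/2 (F(K, m) = (-m)*(5 - 1*(-3/2)) = (-m)*(5 + 3/2) = -m*(13/2) = -13*m/2)
n(G) = -13*G/2
(n(7)*33)*34 = (-13/2*7*33)*34 = -91/2*33*34 = -3003/2*34 = -51051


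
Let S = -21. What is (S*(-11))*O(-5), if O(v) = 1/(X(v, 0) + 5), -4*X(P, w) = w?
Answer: 231/5 ≈ 46.200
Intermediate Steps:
X(P, w) = -w/4
O(v) = ⅕ (O(v) = 1/(-¼*0 + 5) = 1/(0 + 5) = 1/5 = ⅕)
(S*(-11))*O(-5) = -21*(-11)*(⅕) = 231*(⅕) = 231/5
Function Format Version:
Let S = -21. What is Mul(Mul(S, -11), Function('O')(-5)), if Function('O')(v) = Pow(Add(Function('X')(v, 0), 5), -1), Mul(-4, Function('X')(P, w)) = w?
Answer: Rational(231, 5) ≈ 46.200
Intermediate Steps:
Function('X')(P, w) = Mul(Rational(-1, 4), w)
Function('O')(v) = Rational(1, 5) (Function('O')(v) = Pow(Add(Mul(Rational(-1, 4), 0), 5), -1) = Pow(Add(0, 5), -1) = Pow(5, -1) = Rational(1, 5))
Mul(Mul(S, -11), Function('O')(-5)) = Mul(Mul(-21, -11), Rational(1, 5)) = Mul(231, Rational(1, 5)) = Rational(231, 5)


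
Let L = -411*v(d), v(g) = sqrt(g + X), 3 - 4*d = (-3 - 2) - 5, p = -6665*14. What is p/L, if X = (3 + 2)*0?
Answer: 186620*sqrt(13)/5343 ≈ 125.93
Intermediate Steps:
p = -93310
X = 0 (X = 5*0 = 0)
d = 13/4 (d = 3/4 - ((-3 - 2) - 5)/4 = 3/4 - (-5 - 5)/4 = 3/4 - 1/4*(-10) = 3/4 + 5/2 = 13/4 ≈ 3.2500)
v(g) = sqrt(g) (v(g) = sqrt(g + 0) = sqrt(g))
L = -411*sqrt(13)/2 ≈ -740.94
p/L = -93310*(-2*sqrt(13)/5343) = -(-186620)*sqrt(13)/5343 = 186620*sqrt(13)/5343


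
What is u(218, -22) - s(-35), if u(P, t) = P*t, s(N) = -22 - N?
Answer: -4809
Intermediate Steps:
u(218, -22) - s(-35) = 218*(-22) - (-22 - 1*(-35)) = -4796 - (-22 + 35) = -4796 - 1*13 = -4796 - 13 = -4809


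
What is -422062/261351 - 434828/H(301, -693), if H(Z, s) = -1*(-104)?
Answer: -28421656769/6795126 ≈ -4182.7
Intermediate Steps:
H(Z, s) = 104
-422062/261351 - 434828/H(301, -693) = -422062/261351 - 434828/104 = -422062*1/261351 - 434828*1/104 = -422062/261351 - 108707/26 = -28421656769/6795126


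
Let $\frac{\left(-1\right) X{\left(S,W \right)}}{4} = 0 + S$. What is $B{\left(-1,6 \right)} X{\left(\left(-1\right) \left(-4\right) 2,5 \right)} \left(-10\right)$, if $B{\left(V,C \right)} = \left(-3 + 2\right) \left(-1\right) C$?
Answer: $1920$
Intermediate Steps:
$B{\left(V,C \right)} = C$ ($B{\left(V,C \right)} = \left(-1\right) \left(-1\right) C = 1 C = C$)
$X{\left(S,W \right)} = - 4 S$ ($X{\left(S,W \right)} = - 4 \left(0 + S\right) = - 4 S$)
$B{\left(-1,6 \right)} X{\left(\left(-1\right) \left(-4\right) 2,5 \right)} \left(-10\right) = 6 \left(- 4 \left(-1\right) \left(-4\right) 2\right) \left(-10\right) = 6 \left(- 4 \cdot 4 \cdot 2\right) \left(-10\right) = 6 \left(\left(-4\right) 8\right) \left(-10\right) = 6 \left(-32\right) \left(-10\right) = \left(-192\right) \left(-10\right) = 1920$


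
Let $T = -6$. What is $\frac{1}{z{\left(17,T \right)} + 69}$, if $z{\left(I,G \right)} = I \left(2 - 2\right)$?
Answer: $\frac{1}{69} \approx 0.014493$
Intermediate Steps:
$z{\left(I,G \right)} = 0$ ($z{\left(I,G \right)} = I 0 = 0$)
$\frac{1}{z{\left(17,T \right)} + 69} = \frac{1}{0 + 69} = \frac{1}{69}$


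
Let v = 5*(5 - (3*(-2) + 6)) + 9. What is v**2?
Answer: 1156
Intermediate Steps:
v = 34 (v = 5*(5 - (-6 + 6)) + 9 = 5*(5 - 1*0) + 9 = 5*(5 + 0) + 9 = 5*5 + 9 = 25 + 9 = 34)
v**2 = 34**2 = 1156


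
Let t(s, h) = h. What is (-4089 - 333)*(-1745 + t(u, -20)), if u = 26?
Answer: 7804830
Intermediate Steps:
(-4089 - 333)*(-1745 + t(u, -20)) = (-4089 - 333)*(-1745 - 20) = -4422*(-1765) = 7804830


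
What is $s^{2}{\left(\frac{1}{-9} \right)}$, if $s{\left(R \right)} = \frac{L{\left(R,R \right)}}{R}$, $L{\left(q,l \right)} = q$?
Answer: $1$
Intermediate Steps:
$s{\left(R \right)} = 1$ ($s{\left(R \right)} = \frac{R}{R} = 1$)
$s^{2}{\left(\frac{1}{-9} \right)} = 1^{2} = 1$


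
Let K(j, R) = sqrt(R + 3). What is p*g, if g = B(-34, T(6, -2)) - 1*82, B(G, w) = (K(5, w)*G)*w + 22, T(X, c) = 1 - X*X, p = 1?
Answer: -60 + 4760*I*sqrt(2) ≈ -60.0 + 6731.7*I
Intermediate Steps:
K(j, R) = sqrt(3 + R)
T(X, c) = 1 - X**2
B(G, w) = 22 + G*w*sqrt(3 + w) (B(G, w) = (sqrt(3 + w)*G)*w + 22 = (G*sqrt(3 + w))*w + 22 = G*w*sqrt(3 + w) + 22 = 22 + G*w*sqrt(3 + w))
g = -60 + 4760*I*sqrt(2) (g = (22 - 34*(1 - 1*6**2)*sqrt(3 + (1 - 1*6**2))) - 1*82 = (22 - 34*(1 - 1*36)*sqrt(3 + (1 - 1*36))) - 82 = (22 - 34*(1 - 36)*sqrt(3 + (1 - 36))) - 82 = (22 - 34*(-35)*sqrt(3 - 35)) - 82 = (22 - 34*(-35)*sqrt(-32)) - 82 = (22 - 34*(-35)*4*I*sqrt(2)) - 82 = (22 + 4760*I*sqrt(2)) - 82 = -60 + 4760*I*sqrt(2) ≈ -60.0 + 6731.7*I)
p*g = 1*(-60 + 4760*I*sqrt(2)) = -60 + 4760*I*sqrt(2)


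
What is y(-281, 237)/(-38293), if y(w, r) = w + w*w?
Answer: -78680/38293 ≈ -2.0547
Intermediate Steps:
y(w, r) = w + w**2
y(-281, 237)/(-38293) = -281*(1 - 281)/(-38293) = -281*(-280)*(-1/38293) = 78680*(-1/38293) = -78680/38293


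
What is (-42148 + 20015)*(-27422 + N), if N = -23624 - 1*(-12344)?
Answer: 856591366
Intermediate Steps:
N = -11280 (N = -23624 + 12344 = -11280)
(-42148 + 20015)*(-27422 + N) = (-42148 + 20015)*(-27422 - 11280) = -22133*(-38702) = 856591366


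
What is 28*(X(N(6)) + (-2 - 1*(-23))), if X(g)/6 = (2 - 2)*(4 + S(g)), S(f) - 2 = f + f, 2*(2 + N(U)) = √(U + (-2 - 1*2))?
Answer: 588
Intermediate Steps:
N(U) = -2 + √(-4 + U)/2 (N(U) = -2 + √(U + (-2 - 1*2))/2 = -2 + √(U + (-2 - 2))/2 = -2 + √(U - 4)/2 = -2 + √(-4 + U)/2)
S(f) = 2 + 2*f (S(f) = 2 + (f + f) = 2 + 2*f)
X(g) = 0 (X(g) = 6*((2 - 2)*(4 + (2 + 2*g))) = 6*(0*(6 + 2*g)) = 6*0 = 0)
28*(X(N(6)) + (-2 - 1*(-23))) = 28*(0 + (-2 - 1*(-23))) = 28*(0 + (-2 + 23)) = 28*(0 + 21) = 28*21 = 588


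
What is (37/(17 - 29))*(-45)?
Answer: 555/4 ≈ 138.75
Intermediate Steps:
(37/(17 - 29))*(-45) = (37/(-12))*(-45) = -1/12*37*(-45) = -37/12*(-45) = 555/4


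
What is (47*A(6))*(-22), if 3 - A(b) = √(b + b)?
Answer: -3102 + 2068*√3 ≈ 479.88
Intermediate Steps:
A(b) = 3 - √2*√b (A(b) = 3 - √(b + b) = 3 - √(2*b) = 3 - √2*√b)
(47*A(6))*(-22) = (47*(3 - √2*√6))*(-22) = (47*(3 - 2*√3))*(-22) = (141 - 94*√3)*(-22) = -3102 + 2068*√3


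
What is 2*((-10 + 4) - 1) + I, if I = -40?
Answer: -54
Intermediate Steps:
2*((-10 + 4) - 1) + I = 2*((-10 + 4) - 1) - 40 = 2*(-6 - 1) - 40 = 2*(-7) - 40 = -14 - 40 = -54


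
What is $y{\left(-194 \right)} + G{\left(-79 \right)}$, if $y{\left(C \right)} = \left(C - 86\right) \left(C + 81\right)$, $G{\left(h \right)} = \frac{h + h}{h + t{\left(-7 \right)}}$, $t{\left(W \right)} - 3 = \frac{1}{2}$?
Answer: $\frac{4777956}{151} \approx 31642.0$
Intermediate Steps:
$t{\left(W \right)} = \frac{7}{2}$ ($t{\left(W \right)} = 3 + \frac{1}{2} = \frac{7}{2}$)
$G{\left(h \right)} = \frac{2 h}{\frac{7}{2} + h}$ ($G{\left(h \right)} = \frac{h + h}{h + \frac{7}{2}} = \frac{2 h}{\frac{7}{2} + h}$)
$y{\left(C \right)} = \left(-86 + C\right) \left(81 + C\right)$
$y{\left(-194 \right)} + G{\left(-79 \right)} = \left(-6966 + \left(-194\right)^{2} - -970\right) + 4 \left(-79\right) \frac{1}{7 + 2 \left(-79\right)} = \left(-6966 + 37636 + 970\right) + 4 \left(-79\right) \frac{1}{7 - 158} = 31640 + 4 \left(-79\right) \frac{1}{-151} = 31640 + 4 \left(-79\right) \left(- \frac{1}{151}\right) = 31640 + \frac{316}{151} = \frac{4777956}{151}$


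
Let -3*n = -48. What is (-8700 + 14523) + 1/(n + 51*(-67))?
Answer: 19804022/3401 ≈ 5823.0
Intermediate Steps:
n = 16 (n = -⅓*(-48) = 16)
(-8700 + 14523) + 1/(n + 51*(-67)) = (-8700 + 14523) + 1/(16 + 51*(-67)) = 5823 + 1/(16 - 3417) = 5823 + 1/(-3401) = 5823 - 1/3401 = 19804022/3401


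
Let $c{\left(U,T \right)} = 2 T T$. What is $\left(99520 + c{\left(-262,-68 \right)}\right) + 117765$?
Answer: $226533$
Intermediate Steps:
$c{\left(U,T \right)} = 2 T^{2}$
$\left(99520 + c{\left(-262,-68 \right)}\right) + 117765 = \left(99520 + 2 \left(-68\right)^{2}\right) + 117765 = \left(99520 + 2 \cdot 4624\right) + 117765 = \left(99520 + 9248\right) + 117765 = 108768 + 117765 = 226533$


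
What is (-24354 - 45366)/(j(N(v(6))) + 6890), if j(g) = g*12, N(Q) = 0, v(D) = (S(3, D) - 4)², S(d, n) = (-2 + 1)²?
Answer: -6972/689 ≈ -10.119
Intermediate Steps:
S(d, n) = 1 (S(d, n) = (-1)² = 1)
v(D) = 9 (v(D) = (1 - 4)² = (-3)² = 9)
j(g) = 12*g
(-24354 - 45366)/(j(N(v(6))) + 6890) = (-24354 - 45366)/(12*0 + 6890) = -69720/(0 + 6890) = -69720/6890 = -69720*1/6890 = -6972/689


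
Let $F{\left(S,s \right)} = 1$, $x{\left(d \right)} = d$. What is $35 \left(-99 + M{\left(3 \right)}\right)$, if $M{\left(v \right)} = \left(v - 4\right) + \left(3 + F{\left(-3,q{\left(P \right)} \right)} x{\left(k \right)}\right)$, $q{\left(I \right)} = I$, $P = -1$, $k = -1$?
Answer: $-3430$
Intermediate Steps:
$M{\left(v \right)} = -2 + v$ ($M{\left(v \right)} = \left(v - 4\right) + \left(3 + 1 \left(-1\right)\right) = \left(-4 + v\right) + \left(3 - 1\right) = \left(-4 + v\right) + 2 = -2 + v$)
$35 \left(-99 + M{\left(3 \right)}\right) = 35 \left(-99 + \left(-2 + 3\right)\right) = 35 \left(-99 + 1\right) = 35 \left(-98\right) = -3430$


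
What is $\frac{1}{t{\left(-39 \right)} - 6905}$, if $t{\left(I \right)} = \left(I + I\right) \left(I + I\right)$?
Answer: $- \frac{1}{821} \approx -0.001218$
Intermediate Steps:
$t{\left(I \right)} = 4 I^{2}$ ($t{\left(I \right)} = 2 I 2 I = 4 I^{2}$)
$\frac{1}{t{\left(-39 \right)} - 6905} = \frac{1}{4 \left(-39\right)^{2} - 6905} = \frac{1}{4 \cdot 1521 - 6905} = \frac{1}{6084 - 6905} = \frac{1}{-821} = - \frac{1}{821}$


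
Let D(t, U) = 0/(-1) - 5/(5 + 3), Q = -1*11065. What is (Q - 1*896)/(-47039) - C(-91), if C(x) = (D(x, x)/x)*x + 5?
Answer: -1550677/376312 ≈ -4.1207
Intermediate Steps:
Q = -11065
D(t, U) = -5/8 (D(t, U) = 0*(-1) - 5/8 = 0 - 5*1/8 = 0 - 5/8 = -5/8)
C(x) = 35/8 (C(x) = (-5/(8*x))*x + 5 = -5/8 + 5 = 35/8)
(Q - 1*896)/(-47039) - C(-91) = (-11065 - 1*896)/(-47039) - 1*35/8 = (-11065 - 896)*(-1/47039) - 35/8 = -11961*(-1/47039) - 35/8 = 11961/47039 - 35/8 = -1550677/376312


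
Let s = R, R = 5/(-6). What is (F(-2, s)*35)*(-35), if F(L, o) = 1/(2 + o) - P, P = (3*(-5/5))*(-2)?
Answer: 6300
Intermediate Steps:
P = 6 (P = (3*(-5*⅕))*(-2) = (3*(-1))*(-2) = -3*(-2) = 6)
R = -⅚ (R = 5*(-⅙) = -⅚ ≈ -0.83333)
s = -⅚ ≈ -0.83333
F(L, o) = -6 + 1/(2 + o) (F(L, o) = 1/(2 + o) - 1*6 = 1/(2 + o) - 6 = -6 + 1/(2 + o))
(F(-2, s)*35)*(-35) = (((-11 - 6*(-⅚))/(2 - ⅚))*35)*(-35) = (((-11 + 5)/(7/6))*35)*(-35) = (((6/7)*(-6))*35)*(-35) = -36/7*35*(-35) = -180*(-35) = 6300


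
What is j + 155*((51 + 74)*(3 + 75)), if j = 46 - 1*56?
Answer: 1511240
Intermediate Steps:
j = -10 (j = 46 - 56 = -10)
j + 155*((51 + 74)*(3 + 75)) = -10 + 155*((51 + 74)*(3 + 75)) = -10 + 155*(125*78) = -10 + 155*9750 = -10 + 1511250 = 1511240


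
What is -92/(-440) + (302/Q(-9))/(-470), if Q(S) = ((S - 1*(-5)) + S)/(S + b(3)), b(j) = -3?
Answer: -25811/67210 ≈ -0.38404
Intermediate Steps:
Q(S) = (5 + 2*S)/(-3 + S) (Q(S) = ((S - 1*(-5)) + S)/(S - 3) = ((S + 5) + S)/(-3 + S) = ((5 + S) + S)/(-3 + S) = (5 + 2*S)/(-3 + S))
-92/(-440) + (302/Q(-9))/(-470) = -92/(-440) + (302/(((5 + 2*(-9))/(-3 - 9))))/(-470) = -92*(-1/440) + (302/(((5 - 18)/(-12))))*(-1/470) = 23/110 + (302/((-1/12*(-13))))*(-1/470) = 23/110 + (302/(13/12))*(-1/470) = 23/110 + (302*(12/13))*(-1/470) = 23/110 + (3624/13)*(-1/470) = 23/110 - 1812/3055 = -25811/67210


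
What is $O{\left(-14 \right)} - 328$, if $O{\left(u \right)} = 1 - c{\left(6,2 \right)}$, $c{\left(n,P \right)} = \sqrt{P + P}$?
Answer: $-329$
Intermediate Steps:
$c{\left(n,P \right)} = \sqrt{2} \sqrt{P}$ ($c{\left(n,P \right)} = \sqrt{2 P} = \sqrt{2} \sqrt{P}$)
$O{\left(u \right)} = -1$ ($O{\left(u \right)} = 1 - \sqrt{2} \sqrt{2} = 1 - 2 = -1$)
$O{\left(-14 \right)} - 328 = -1 - 328 = -329$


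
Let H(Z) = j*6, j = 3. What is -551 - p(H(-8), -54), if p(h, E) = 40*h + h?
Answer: -1289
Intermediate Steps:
H(Z) = 18 (H(Z) = 3*6 = 18)
p(h, E) = 41*h
-551 - p(H(-8), -54) = -551 - 41*18 = -551 - 1*738 = -551 - 738 = -1289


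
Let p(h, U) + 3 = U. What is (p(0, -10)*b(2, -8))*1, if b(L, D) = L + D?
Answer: 78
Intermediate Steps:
p(h, U) = -3 + U
b(L, D) = D + L
(p(0, -10)*b(2, -8))*1 = ((-3 - 10)*(-8 + 2))*1 = -13*(-6)*1 = 78*1 = 78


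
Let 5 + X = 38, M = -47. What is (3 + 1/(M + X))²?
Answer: 1681/196 ≈ 8.5765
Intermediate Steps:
X = 33 (X = -5 + 38 = 33)
(3 + 1/(M + X))² = (3 + 1/(-47 + 33))² = (3 + 1/(-14))² = (3 - 1/14)² = (41/14)² = 1681/196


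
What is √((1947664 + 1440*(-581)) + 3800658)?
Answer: √4911682 ≈ 2216.2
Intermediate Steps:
√((1947664 + 1440*(-581)) + 3800658) = √((1947664 - 836640) + 3800658) = √(1111024 + 3800658) = √4911682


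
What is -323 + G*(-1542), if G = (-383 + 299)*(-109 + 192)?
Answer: 10750501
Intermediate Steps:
G = -6972 (G = -84*83 = -6972)
-323 + G*(-1542) = -323 - 6972*(-1542) = -323 + 10750824 = 10750501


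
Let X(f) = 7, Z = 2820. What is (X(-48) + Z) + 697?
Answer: 3524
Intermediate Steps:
(X(-48) + Z) + 697 = (7 + 2820) + 697 = 2827 + 697 = 3524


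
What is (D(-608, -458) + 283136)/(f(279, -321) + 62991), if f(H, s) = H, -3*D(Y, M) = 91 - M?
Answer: 282953/63270 ≈ 4.4722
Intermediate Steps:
D(Y, M) = -91/3 + M/3 (D(Y, M) = -(91 - M)/3 = -91/3 + M/3)
(D(-608, -458) + 283136)/(f(279, -321) + 62991) = ((-91/3 + (1/3)*(-458)) + 283136)/(279 + 62991) = ((-91/3 - 458/3) + 283136)/63270 = (-183 + 283136)*(1/63270) = 282953*(1/63270) = 282953/63270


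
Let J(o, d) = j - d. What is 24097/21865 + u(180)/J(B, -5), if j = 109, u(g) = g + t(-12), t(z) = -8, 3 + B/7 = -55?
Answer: 3253919/1246305 ≈ 2.6109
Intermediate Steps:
B = -406 (B = -21 + 7*(-55) = -21 - 385 = -406)
u(g) = -8 + g (u(g) = g - 8 = -8 + g)
J(o, d) = 109 - d
24097/21865 + u(180)/J(B, -5) = 24097/21865 + (-8 + 180)/(109 - 1*(-5)) = 24097*(1/21865) + 172/(109 + 5) = 24097/21865 + 172/114 = 24097/21865 + 172*(1/114) = 24097/21865 + 86/57 = 3253919/1246305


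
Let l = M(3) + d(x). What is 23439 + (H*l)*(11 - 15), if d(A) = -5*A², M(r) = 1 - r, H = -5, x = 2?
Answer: 22999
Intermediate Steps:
l = -22 (l = (1 - 1*3) - 5*2² = (1 - 3) - 5*4 = -2 - 20 = -22)
23439 + (H*l)*(11 - 15) = 23439 + (-5*(-22))*(11 - 15) = 23439 + 110*(-4) = 23439 - 440 = 22999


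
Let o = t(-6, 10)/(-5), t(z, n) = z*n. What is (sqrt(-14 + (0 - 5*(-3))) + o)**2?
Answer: 169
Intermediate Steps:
t(z, n) = n*z
o = 12 (o = (10*(-6))/(-5) = -60*(-1/5) = 12)
(sqrt(-14 + (0 - 5*(-3))) + o)**2 = (sqrt(-14 + (0 - 5*(-3))) + 12)**2 = (sqrt(-14 + (0 + 15)) + 12)**2 = (sqrt(-14 + 15) + 12)**2 = (sqrt(1) + 12)**2 = (1 + 12)**2 = 13**2 = 169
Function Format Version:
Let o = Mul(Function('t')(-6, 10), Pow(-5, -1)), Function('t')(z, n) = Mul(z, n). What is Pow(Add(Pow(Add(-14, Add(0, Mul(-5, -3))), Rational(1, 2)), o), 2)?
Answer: 169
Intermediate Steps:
Function('t')(z, n) = Mul(n, z)
o = 12 (o = Mul(Mul(10, -6), Pow(-5, -1)) = Mul(-60, Rational(-1, 5)) = 12)
Pow(Add(Pow(Add(-14, Add(0, Mul(-5, -3))), Rational(1, 2)), o), 2) = Pow(Add(Pow(Add(-14, Add(0, Mul(-5, -3))), Rational(1, 2)), 12), 2) = Pow(Add(Pow(Add(-14, Add(0, 15)), Rational(1, 2)), 12), 2) = Pow(Add(Pow(Add(-14, 15), Rational(1, 2)), 12), 2) = Pow(Add(Pow(1, Rational(1, 2)), 12), 2) = Pow(Add(1, 12), 2) = Pow(13, 2) = 169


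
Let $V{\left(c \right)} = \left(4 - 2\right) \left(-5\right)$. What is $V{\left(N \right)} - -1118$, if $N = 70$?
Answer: $1108$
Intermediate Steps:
$V{\left(c \right)} = -10$ ($V{\left(c \right)} = 2 \left(-5\right) = -10$)
$V{\left(N \right)} - -1118 = -10 - -1118 = -10 + 1118 = 1108$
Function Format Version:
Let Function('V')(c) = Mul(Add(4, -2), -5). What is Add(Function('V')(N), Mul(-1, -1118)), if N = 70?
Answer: 1108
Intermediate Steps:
Function('V')(c) = -10 (Function('V')(c) = Mul(2, -5) = -10)
Add(Function('V')(N), Mul(-1, -1118)) = Add(-10, Mul(-1, -1118)) = Add(-10, 1118) = 1108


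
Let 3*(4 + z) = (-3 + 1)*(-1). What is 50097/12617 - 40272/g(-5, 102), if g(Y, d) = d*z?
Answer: 131286201/1072445 ≈ 122.42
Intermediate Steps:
z = -10/3 (z = -4 + ((-3 + 1)*(-1))/3 = -4 + (-2*(-1))/3 = -4 + (1/3)*2 = -4 + 2/3 = -10/3 ≈ -3.3333)
g(Y, d) = -10*d/3 (g(Y, d) = d*(-10/3) = -10*d/3)
50097/12617 - 40272/g(-5, 102) = 50097/12617 - 40272/((-10/3*102)) = 50097*(1/12617) - 40272/(-340) = 50097/12617 - 40272*(-1/340) = 50097/12617 + 10068/85 = 131286201/1072445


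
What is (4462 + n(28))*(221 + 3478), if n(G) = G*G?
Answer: 19404954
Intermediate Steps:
n(G) = G²
(4462 + n(28))*(221 + 3478) = (4462 + 28²)*(221 + 3478) = (4462 + 784)*3699 = 5246*3699 = 19404954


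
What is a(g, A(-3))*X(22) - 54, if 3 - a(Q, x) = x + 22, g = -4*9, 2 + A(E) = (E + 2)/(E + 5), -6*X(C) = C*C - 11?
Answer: 4987/4 ≈ 1246.8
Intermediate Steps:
X(C) = 11/6 - C²/6 (X(C) = -(C*C - 11)/6 = -(C² - 11)/6 = -(-11 + C²)/6 = 11/6 - C²/6)
A(E) = -2 + (2 + E)/(5 + E) (A(E) = -2 + (E + 2)/(E + 5) = -2 + (2 + E)/(5 + E))
g = -36 (g = -1*36 = -36)
a(Q, x) = -19 - x (a(Q, x) = 3 - (x + 22) = 3 - (22 + x) = 3 + (-22 - x) = -19 - x)
a(g, A(-3))*X(22) - 54 = (-19 - (-8 - 1*(-3))/(5 - 3))*(11/6 - ⅙*22²) - 54 = (-19 - (-8 + 3)/2)*(11/6 - ⅙*484) - 54 = (-19 - (-5)/2)*(11/6 - 242/3) - 54 = (-19 - 1*(-5/2))*(-473/6) - 54 = (-19 + 5/2)*(-473/6) - 54 = -33/2*(-473/6) - 54 = 5203/4 - 54 = 4987/4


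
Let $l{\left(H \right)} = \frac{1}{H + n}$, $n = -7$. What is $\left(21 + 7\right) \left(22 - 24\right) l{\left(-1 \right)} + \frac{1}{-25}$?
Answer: $\frac{174}{25} \approx 6.96$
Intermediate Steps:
$l{\left(H \right)} = \frac{1}{-7 + H}$ ($l{\left(H \right)} = \frac{1}{H - 7} = \frac{1}{-7 + H}$)
$\left(21 + 7\right) \left(22 - 24\right) l{\left(-1 \right)} + \frac{1}{-25} = \frac{\left(21 + 7\right) \left(22 - 24\right)}{-7 - 1} + \frac{1}{-25} = \frac{28 \left(-2\right)}{-8} - \frac{1}{25} = \left(-56\right) \left(- \frac{1}{8}\right) - \frac{1}{25} = 7 - \frac{1}{25} = \frac{174}{25}$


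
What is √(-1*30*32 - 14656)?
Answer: 16*I*√61 ≈ 124.96*I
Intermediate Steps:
√(-1*30*32 - 14656) = √(-30*32 - 14656) = √(-960 - 14656) = √(-15616) = 16*I*√61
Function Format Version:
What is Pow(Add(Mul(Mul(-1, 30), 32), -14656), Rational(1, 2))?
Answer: Mul(16, I, Pow(61, Rational(1, 2))) ≈ Mul(124.96, I)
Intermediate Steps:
Pow(Add(Mul(Mul(-1, 30), 32), -14656), Rational(1, 2)) = Pow(Add(Mul(-30, 32), -14656), Rational(1, 2)) = Pow(Add(-960, -14656), Rational(1, 2)) = Pow(-15616, Rational(1, 2)) = Mul(16, I, Pow(61, Rational(1, 2)))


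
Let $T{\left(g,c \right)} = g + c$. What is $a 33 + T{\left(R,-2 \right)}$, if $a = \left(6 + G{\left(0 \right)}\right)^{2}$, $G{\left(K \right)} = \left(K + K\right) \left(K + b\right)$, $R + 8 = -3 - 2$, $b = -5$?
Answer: $1173$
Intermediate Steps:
$R = -13$ ($R = -8 - 5 = -13$)
$G{\left(K \right)} = 2 K \left(-5 + K\right)$ ($G{\left(K \right)} = \left(K + K\right) \left(K - 5\right) = 2 K \left(-5 + K\right)$)
$T{\left(g,c \right)} = c + g$
$a = 36$ ($a = \left(6 + 2 \cdot 0 \left(-5 + 0\right)\right)^{2} = \left(6 + 2 \cdot 0 \left(-5\right)\right)^{2} = \left(6 + 0\right)^{2} = 6^{2} = 36$)
$a 33 + T{\left(R,-2 \right)} = 36 \cdot 33 - 15 = 1188 - 15 = 1173$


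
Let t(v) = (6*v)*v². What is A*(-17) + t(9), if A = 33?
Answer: 3813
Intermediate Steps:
t(v) = 6*v³
A*(-17) + t(9) = 33*(-17) + 6*9³ = -561 + 6*729 = -561 + 4374 = 3813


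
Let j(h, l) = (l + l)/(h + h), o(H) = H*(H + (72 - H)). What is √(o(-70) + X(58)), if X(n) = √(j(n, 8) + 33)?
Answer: √(-4238640 + 899*√29)/29 ≈ 70.952*I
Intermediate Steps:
o(H) = 72*H (o(H) = H*72 = 72*H)
j(h, l) = l/h (j(h, l) = (2*l)/((2*h)) = (2*l)*(1/(2*h)) = l/h)
X(n) = √(33 + 8/n) (X(n) = √(8/n + 33) = √(33 + 8/n))
√(o(-70) + X(58)) = √(72*(-70) + √(33 + 8/58)) = √(-5040 + √(33 + 8*(1/58))) = √(-5040 + √(33 + 4/29)) = √(-5040 + √(961/29)) = √(-5040 + 31*√29/29)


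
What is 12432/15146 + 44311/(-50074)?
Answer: -24307219/379210402 ≈ -0.064100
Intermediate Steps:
12432/15146 + 44311/(-50074) = 12432*(1/15146) + 44311*(-1/50074) = 6216/7573 - 44311/50074 = -24307219/379210402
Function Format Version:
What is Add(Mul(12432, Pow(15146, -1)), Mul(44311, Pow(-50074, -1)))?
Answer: Rational(-24307219, 379210402) ≈ -0.064100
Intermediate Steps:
Add(Mul(12432, Pow(15146, -1)), Mul(44311, Pow(-50074, -1))) = Add(Mul(12432, Rational(1, 15146)), Mul(44311, Rational(-1, 50074))) = Add(Rational(6216, 7573), Rational(-44311, 50074)) = Rational(-24307219, 379210402)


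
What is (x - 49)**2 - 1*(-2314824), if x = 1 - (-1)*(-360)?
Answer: 2481288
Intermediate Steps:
x = -359 (x = 1 - 1*360 = 1 - 360 = -359)
(x - 49)**2 - 1*(-2314824) = (-359 - 49)**2 - 1*(-2314824) = (-408)**2 + 2314824 = 166464 + 2314824 = 2481288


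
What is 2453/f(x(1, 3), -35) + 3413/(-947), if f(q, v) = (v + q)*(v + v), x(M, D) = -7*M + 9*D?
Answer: -1260659/994350 ≈ -1.2678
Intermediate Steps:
f(q, v) = 2*v*(q + v) (f(q, v) = (q + v)*(2*v) = 2*v*(q + v))
2453/f(x(1, 3), -35) + 3413/(-947) = 2453/((2*(-35)*((-7*1 + 9*3) - 35))) + 3413/(-947) = 2453/((2*(-35)*((-7 + 27) - 35))) + 3413*(-1/947) = 2453/((2*(-35)*(20 - 35))) - 3413/947 = 2453/((2*(-35)*(-15))) - 3413/947 = 2453/1050 - 3413/947 = -1260659/994350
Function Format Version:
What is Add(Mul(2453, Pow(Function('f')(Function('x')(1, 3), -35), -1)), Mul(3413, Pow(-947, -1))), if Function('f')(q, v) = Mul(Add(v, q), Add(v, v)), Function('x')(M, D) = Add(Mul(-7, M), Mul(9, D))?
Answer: Rational(-1260659, 994350) ≈ -1.2678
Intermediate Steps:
Function('f')(q, v) = Mul(2, v, Add(q, v)) (Function('f')(q, v) = Mul(Add(q, v), Mul(2, v)) = Mul(2, v, Add(q, v)))
Add(Mul(2453, Pow(Function('f')(Function('x')(1, 3), -35), -1)), Mul(3413, Pow(-947, -1))) = Add(Mul(2453, Pow(Mul(2, -35, Add(Add(Mul(-7, 1), Mul(9, 3)), -35)), -1)), Mul(3413, Pow(-947, -1))) = Add(Mul(2453, Pow(Mul(2, -35, Add(Add(-7, 27), -35)), -1)), Mul(3413, Rational(-1, 947))) = Add(Mul(2453, Pow(Mul(2, -35, Add(20, -35)), -1)), Rational(-3413, 947)) = Add(Mul(2453, Pow(Mul(2, -35, -15), -1)), Rational(-3413, 947)) = Add(Mul(2453, Pow(1050, -1)), Rational(-3413, 947)) = Add(Mul(2453, Rational(1, 1050)), Rational(-3413, 947)) = Add(Rational(2453, 1050), Rational(-3413, 947)) = Rational(-1260659, 994350)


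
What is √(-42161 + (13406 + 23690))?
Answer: I*√5065 ≈ 71.169*I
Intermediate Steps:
√(-42161 + (13406 + 23690)) = √(-42161 + 37096) = √(-5065) = I*√5065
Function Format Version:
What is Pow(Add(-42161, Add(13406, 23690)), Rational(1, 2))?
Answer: Mul(I, Pow(5065, Rational(1, 2))) ≈ Mul(71.169, I)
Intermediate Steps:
Pow(Add(-42161, Add(13406, 23690)), Rational(1, 2)) = Pow(Add(-42161, 37096), Rational(1, 2)) = Pow(-5065, Rational(1, 2)) = Mul(I, Pow(5065, Rational(1, 2)))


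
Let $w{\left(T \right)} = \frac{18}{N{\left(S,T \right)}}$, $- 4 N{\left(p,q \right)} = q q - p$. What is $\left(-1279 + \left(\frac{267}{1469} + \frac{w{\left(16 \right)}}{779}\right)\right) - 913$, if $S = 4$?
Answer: $- \frac{17557468731}{8010457} \approx -2191.8$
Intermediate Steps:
$N{\left(p,q \right)} = - \frac{q^{2}}{4} + \frac{p}{4}$ ($N{\left(p,q \right)} = - \frac{q q - p}{4} = - \frac{q^{2} - p}{4} = - \frac{q^{2}}{4} + \frac{p}{4}$)
$w{\left(T \right)} = \frac{18}{1 - \frac{T^{2}}{4}}$ ($w{\left(T \right)} = \frac{18}{- \frac{T^{2}}{4} + \frac{1}{4} \cdot 4} = \frac{18}{- \frac{T^{2}}{4} + 1} = \frac{18}{1 - \frac{T^{2}}{4}}$)
$\left(-1279 + \left(\frac{267}{1469} + \frac{w{\left(16 \right)}}{779}\right)\right) - 913 = \left(-1279 + \left(\frac{267}{1469} + \frac{\left(-72\right) \frac{1}{-4 + 16^{2}}}{779}\right)\right) - 913 = \left(-1279 + \left(267 \cdot \frac{1}{1469} + - \frac{72}{-4 + 256} \cdot \frac{1}{779}\right)\right) - 913 = \left(-1279 + \left(\frac{267}{1469} + - \frac{72}{252} \cdot \frac{1}{779}\right)\right) - 913 = \left(-1279 + \left(\frac{267}{1469} + \left(-72\right) \frac{1}{252} \cdot \frac{1}{779}\right)\right) - 913 = \left(-1279 + \left(\frac{267}{1469} - \frac{2}{5453}\right)\right) - 913 = \left(-1279 + \frac{1453013}{8010457}\right) - 913 = - \frac{10243921490}{8010457} - 913 = - \frac{17557468731}{8010457}$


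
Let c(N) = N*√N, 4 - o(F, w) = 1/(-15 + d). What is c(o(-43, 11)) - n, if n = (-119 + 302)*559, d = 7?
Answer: -102297 + 33*√66/32 ≈ -1.0229e+5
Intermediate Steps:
o(F, w) = 33/8 (o(F, w) = 4 - 1/(-15 + 7) = 4 - 1/(-8) = 4 - 1*(-⅛) = 4 + ⅛ = 33/8)
c(N) = N^(3/2)
n = 102297 (n = 183*559 = 102297)
c(o(-43, 11)) - n = (33/8)^(3/2) - 1*102297 = 33*√66/32 - 102297 = -102297 + 33*√66/32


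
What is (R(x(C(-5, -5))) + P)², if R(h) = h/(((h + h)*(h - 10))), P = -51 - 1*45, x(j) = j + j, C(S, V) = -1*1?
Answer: 5313025/576 ≈ 9224.0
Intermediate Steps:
C(S, V) = -1
x(j) = 2*j
P = -96 (P = -51 - 45 = -96)
R(h) = 1/(2*(-10 + h)) (R(h) = h/(((2*h)*(-10 + h))) = h/((2*h*(-10 + h))) = h*(1/(2*h*(-10 + h))) = 1/(2*(-10 + h)))
(R(x(C(-5, -5))) + P)² = (1/(2*(-10 + 2*(-1))) - 96)² = (1/(2*(-10 - 2)) - 96)² = ((½)/(-12) - 96)² = ((½)*(-1/12) - 96)² = (-1/24 - 96)² = (-2305/24)² = 5313025/576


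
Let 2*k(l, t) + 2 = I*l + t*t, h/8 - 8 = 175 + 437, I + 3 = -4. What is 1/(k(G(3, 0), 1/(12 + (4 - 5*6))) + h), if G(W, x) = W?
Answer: 392/1939813 ≈ 0.00020208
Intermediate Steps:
I = -7 (I = -3 - 4 = -7)
h = 4960 (h = 64 + 8*(175 + 437) = 64 + 8*612 = 64 + 4896 = 4960)
k(l, t) = -1 + t²/2 - 7*l/2 (k(l, t) = -1 + (-7*l + t*t)/2 = -1 + (-7*l + t²)/2 = -1 + (t² - 7*l)/2 = -1 + (t²/2 - 7*l/2) = -1 + t²/2 - 7*l/2)
1/(k(G(3, 0), 1/(12 + (4 - 5*6))) + h) = 1/((-1 + (1/(12 + (4 - 5*6)))²/2 - 7/2*3) + 4960) = 1/((-1 + (1/(12 + (4 - 30)))²/2 - 21/2) + 4960) = 1/((-1 + (1/(12 - 26))²/2 - 21/2) + 4960) = 1/((-1 + (1/(-14))²/2 - 21/2) + 4960) = 1/((-1 + (-1/14)²/2 - 21/2) + 4960) = 1/((-1 + (½)*(1/196) - 21/2) + 4960) = 1/((-1 + 1/392 - 21/2) + 4960) = 1/(-4507/392 + 4960) = 1/(1939813/392) = 392/1939813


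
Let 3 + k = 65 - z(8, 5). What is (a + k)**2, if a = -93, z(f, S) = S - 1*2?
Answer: 1156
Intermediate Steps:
z(f, S) = -2 + S (z(f, S) = S - 2 = -2 + S)
k = 59 (k = -3 + (65 - (-2 + 5)) = -3 + (65 - 1*3) = -3 + (65 - 3) = -3 + 62 = 59)
(a + k)**2 = (-93 + 59)**2 = (-34)**2 = 1156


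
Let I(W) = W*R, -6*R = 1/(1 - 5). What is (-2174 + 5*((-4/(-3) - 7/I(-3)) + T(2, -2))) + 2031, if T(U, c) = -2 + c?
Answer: 371/3 ≈ 123.67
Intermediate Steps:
R = 1/24 (R = -1/(6*(1 - 5)) = -⅙/(-4) = -⅙*(-¼) = 1/24 ≈ 0.041667)
I(W) = W/24 (I(W) = W*(1/24) = W/24)
(-2174 + 5*((-4/(-3) - 7/I(-3)) + T(2, -2))) + 2031 = (-2174 + 5*((-4/(-3) - 7/((1/24)*(-3))) + (-2 - 2))) + 2031 = (-2174 + 5*((-4*(-⅓) - 7/(-⅛)) - 4)) + 2031 = (-2174 + 5*((4/3 - 7*(-8)) - 4)) + 2031 = (-2174 + 5*((4/3 + 56) - 4)) + 2031 = (-2174 + 5*(172/3 - 4)) + 2031 = (-2174 + 5*(160/3)) + 2031 = (-2174 + 800/3) + 2031 = -5722/3 + 2031 = 371/3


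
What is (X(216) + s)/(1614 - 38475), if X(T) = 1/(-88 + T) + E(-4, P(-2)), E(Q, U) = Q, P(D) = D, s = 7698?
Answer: -984833/4718208 ≈ -0.20873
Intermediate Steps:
X(T) = -4 + 1/(-88 + T) (X(T) = 1/(-88 + T) - 4 = -4 + 1/(-88 + T))
(X(216) + s)/(1614 - 38475) = ((353 - 4*216)/(-88 + 216) + 7698)/(1614 - 38475) = ((353 - 864)/128 + 7698)/(-36861) = ((1/128)*(-511) + 7698)*(-1/36861) = (-511/128 + 7698)*(-1/36861) = (984833/128)*(-1/36861) = -984833/4718208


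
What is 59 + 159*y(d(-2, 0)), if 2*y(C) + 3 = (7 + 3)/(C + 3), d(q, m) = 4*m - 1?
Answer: 218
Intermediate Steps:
d(q, m) = -1 + 4*m
y(C) = -3/2 + 5/(3 + C) (y(C) = -3/2 + ((7 + 3)/(C + 3))/2 = -3/2 + (10/(3 + C))/2 = -3/2 + 5/(3 + C))
59 + 159*y(d(-2, 0)) = 59 + 159*((1 - 3*(-1 + 4*0))/(2*(3 + (-1 + 4*0)))) = 59 + 159*((1 - 3*(-1 + 0))/(2*(3 + (-1 + 0)))) = 59 + 159*((1 - 3*(-1))/(2*(3 - 1))) = 59 + 159*((½)*(1 + 3)/2) = 59 + 159*((½)*(½)*4) = 59 + 159*1 = 59 + 159 = 218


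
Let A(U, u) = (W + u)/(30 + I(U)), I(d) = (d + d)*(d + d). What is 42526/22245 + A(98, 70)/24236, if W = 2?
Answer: 4953095148787/2590923132465 ≈ 1.9117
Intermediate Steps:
I(d) = 4*d² (I(d) = (2*d)*(2*d) = 4*d²)
A(U, u) = (2 + u)/(30 + 4*U²)
42526/22245 + A(98, 70)/24236 = 42526/22245 + ((2 + 70)/(2*(15 + 2*98²)))/24236 = 42526*(1/22245) + ((½)*72/(15 + 2*9604))*(1/24236) = 42526/22245 + ((½)*72/(15 + 19208))*(1/24236) = 42526/22245 + ((½)*72/19223)*(1/24236) = 42526/22245 + ((½)*(1/19223)*72)*(1/24236) = 42526/22245 + (36/19223)*(1/24236) = 42526/22245 + 9/116472157 = 4953095148787/2590923132465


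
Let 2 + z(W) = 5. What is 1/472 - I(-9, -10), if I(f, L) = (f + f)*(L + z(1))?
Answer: -59471/472 ≈ -126.00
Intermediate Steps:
z(W) = 3 (z(W) = -2 + 5 = 3)
I(f, L) = 2*f*(3 + L) (I(f, L) = (f + f)*(L + 3) = (2*f)*(3 + L) = 2*f*(3 + L))
1/472 - I(-9, -10) = 1/472 - 2*(-9)*(3 - 10) = 1/472 - 2*(-9)*(-7) = 1/472 - 1*126 = 1/472 - 126 = -59471/472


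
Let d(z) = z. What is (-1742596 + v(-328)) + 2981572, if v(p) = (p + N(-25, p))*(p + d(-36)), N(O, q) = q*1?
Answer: 1477760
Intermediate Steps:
N(O, q) = q
v(p) = 2*p*(-36 + p) (v(p) = (p + p)*(p - 36) = (2*p)*(-36 + p) = 2*p*(-36 + p))
(-1742596 + v(-328)) + 2981572 = (-1742596 + 2*(-328)*(-36 - 328)) + 2981572 = (-1742596 + 2*(-328)*(-364)) + 2981572 = (-1742596 + 238784) + 2981572 = -1503812 + 2981572 = 1477760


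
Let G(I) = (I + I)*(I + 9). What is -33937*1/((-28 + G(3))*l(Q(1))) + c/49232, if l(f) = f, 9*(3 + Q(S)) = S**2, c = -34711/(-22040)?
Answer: 41427153354953/155165479040 ≈ 266.99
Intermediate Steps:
c = 34711/22040 (c = -34711*(-1/22040) = 34711/22040 ≈ 1.5749)
Q(S) = -3 + S**2/9
G(I) = 2*I*(9 + I) (G(I) = (2*I)*(9 + I) = 2*I*(9 + I))
-33937*1/((-28 + G(3))*l(Q(1))) + c/49232 = -33937*1/((-28 + 2*3*(9 + 3))*(-3 + (1/9)*1**2)) + (34711/22040)/49232 = -33937*1/((-28 + 2*3*12)*(-3 + (1/9)*1)) + (34711/22040)*(1/49232) = -33937*1/((-28 + 72)*(-3 + 1/9)) + 34711/1085073280 = -33937/(44*(-26/9)) + 34711/1085073280 = -33937/(-1144/9) + 34711/1085073280 = -33937*(-9/1144) + 34711/1085073280 = 305433/1144 + 34711/1085073280 = 41427153354953/155165479040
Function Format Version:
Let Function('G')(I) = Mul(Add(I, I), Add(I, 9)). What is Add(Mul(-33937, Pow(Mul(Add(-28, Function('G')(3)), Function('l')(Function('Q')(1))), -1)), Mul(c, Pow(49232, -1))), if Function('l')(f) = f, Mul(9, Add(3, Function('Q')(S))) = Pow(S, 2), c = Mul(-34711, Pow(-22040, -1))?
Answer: Rational(41427153354953, 155165479040) ≈ 266.99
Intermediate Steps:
c = Rational(34711, 22040) (c = Mul(-34711, Rational(-1, 22040)) = Rational(34711, 22040) ≈ 1.5749)
Function('Q')(S) = Add(-3, Mul(Rational(1, 9), Pow(S, 2)))
Function('G')(I) = Mul(2, I, Add(9, I)) (Function('G')(I) = Mul(Mul(2, I), Add(9, I)) = Mul(2, I, Add(9, I)))
Add(Mul(-33937, Pow(Mul(Add(-28, Function('G')(3)), Function('l')(Function('Q')(1))), -1)), Mul(c, Pow(49232, -1))) = Add(Mul(-33937, Pow(Mul(Add(-28, Mul(2, 3, Add(9, 3))), Add(-3, Mul(Rational(1, 9), Pow(1, 2)))), -1)), Mul(Rational(34711, 22040), Pow(49232, -1))) = Add(Mul(-33937, Pow(Mul(Add(-28, Mul(2, 3, 12)), Add(-3, Mul(Rational(1, 9), 1))), -1)), Mul(Rational(34711, 22040), Rational(1, 49232))) = Add(Mul(-33937, Pow(Mul(Add(-28, 72), Add(-3, Rational(1, 9))), -1)), Rational(34711, 1085073280)) = Add(Mul(-33937, Pow(Mul(44, Rational(-26, 9)), -1)), Rational(34711, 1085073280)) = Add(Mul(-33937, Pow(Rational(-1144, 9), -1)), Rational(34711, 1085073280)) = Add(Mul(-33937, Rational(-9, 1144)), Rational(34711, 1085073280)) = Add(Rational(305433, 1144), Rational(34711, 1085073280)) = Rational(41427153354953, 155165479040)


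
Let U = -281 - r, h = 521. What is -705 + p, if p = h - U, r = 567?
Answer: 664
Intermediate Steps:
U = -848 (U = -281 - 1*567 = -281 - 567 = -848)
p = 1369 (p = 521 - 1*(-848) = 521 + 848 = 1369)
-705 + p = -705 + 1369 = 664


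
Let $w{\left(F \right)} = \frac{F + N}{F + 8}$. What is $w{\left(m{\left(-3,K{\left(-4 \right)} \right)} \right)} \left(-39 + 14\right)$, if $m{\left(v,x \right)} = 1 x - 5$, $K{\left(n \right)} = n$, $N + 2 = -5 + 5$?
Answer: $-275$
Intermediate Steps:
$N = -2$ ($N = -2 + \left(-5 + 5\right) = -2 + 0 = -2$)
$m{\left(v,x \right)} = -5 + x$ ($m{\left(v,x \right)} = x - 5 = -5 + x$)
$w{\left(F \right)} = \frac{-2 + F}{8 + F}$ ($w{\left(F \right)} = \frac{F - 2}{F + 8} = \frac{-2 + F}{8 + F}$)
$w{\left(m{\left(-3,K{\left(-4 \right)} \right)} \right)} \left(-39 + 14\right) = \frac{-2 - 9}{8 - 9} \left(-39 + 14\right) = \frac{-2 - 9}{8 - 9} \left(-25\right) = \frac{1}{-1} \left(-11\right) \left(-25\right) = \left(-1\right) \left(-11\right) \left(-25\right) = 11 \left(-25\right) = -275$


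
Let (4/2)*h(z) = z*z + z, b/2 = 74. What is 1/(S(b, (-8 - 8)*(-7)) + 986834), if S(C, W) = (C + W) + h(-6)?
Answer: 1/987109 ≈ 1.0131e-6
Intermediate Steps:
b = 148 (b = 2*74 = 148)
h(z) = z/2 + z**2/2 (h(z) = (z*z + z)/2 = (z**2 + z)/2 = (z + z**2)/2 = z/2 + z**2/2)
S(C, W) = 15 + C + W (S(C, W) = (C + W) + (1/2)*(-6)*(1 - 6) = (C + W) + (1/2)*(-6)*(-5) = (C + W) + 15 = 15 + C + W)
1/(S(b, (-8 - 8)*(-7)) + 986834) = 1/((15 + 148 + (-8 - 8)*(-7)) + 986834) = 1/((15 + 148 - 16*(-7)) + 986834) = 1/((15 + 148 + 112) + 986834) = 1/(275 + 986834) = 1/987109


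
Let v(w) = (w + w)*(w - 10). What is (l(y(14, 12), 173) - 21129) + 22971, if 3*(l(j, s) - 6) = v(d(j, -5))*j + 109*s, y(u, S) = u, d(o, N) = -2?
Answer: 25073/3 ≈ 8357.7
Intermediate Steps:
v(w) = 2*w*(-10 + w) (v(w) = (2*w)*(-10 + w) = 2*w*(-10 + w))
l(j, s) = 6 + 16*j + 109*s/3 (l(j, s) = 6 + ((2*(-2)*(-10 - 2))*j + 109*s)/3 = 6 + ((2*(-2)*(-12))*j + 109*s)/3 = 6 + (48*j + 109*s)/3 = 6 + (16*j + 109*s/3) = 6 + 16*j + 109*s/3)
(l(y(14, 12), 173) - 21129) + 22971 = ((6 + 16*14 + (109/3)*173) - 21129) + 22971 = ((6 + 224 + 18857/3) - 21129) + 22971 = (19547/3 - 21129) + 22971 = -43840/3 + 22971 = 25073/3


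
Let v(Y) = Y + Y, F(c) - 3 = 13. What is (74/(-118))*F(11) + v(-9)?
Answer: -1654/59 ≈ -28.034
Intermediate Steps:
F(c) = 16 (F(c) = 3 + 13 = 16)
v(Y) = 2*Y
(74/(-118))*F(11) + v(-9) = (74/(-118))*16 + 2*(-9) = (74*(-1/118))*16 - 18 = -37/59*16 - 18 = -592/59 - 18 = -1654/59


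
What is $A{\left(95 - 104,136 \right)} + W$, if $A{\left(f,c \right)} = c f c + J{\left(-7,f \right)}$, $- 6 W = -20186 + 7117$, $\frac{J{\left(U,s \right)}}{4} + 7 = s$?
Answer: $- \frac{986099}{6} \approx -1.6435 \cdot 10^{5}$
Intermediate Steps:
$J{\left(U,s \right)} = -28 + 4 s$
$W = \frac{13069}{6}$ ($W = - \frac{-20186 + 7117}{6} = \left(- \frac{1}{6}\right) \left(-13069\right) = \frac{13069}{6} \approx 2178.2$)
$A{\left(f,c \right)} = -28 + 4 f + f c^{2}$ ($A{\left(f,c \right)} = c f c + \left(-28 + 4 f\right) = f c^{2} + \left(-28 + 4 f\right) = -28 + 4 f + f c^{2}$)
$A{\left(95 - 104,136 \right)} + W = \left(-28 + 4 \left(95 - 104\right) + \left(95 - 104\right) 136^{2}\right) + \frac{13069}{6} = \left(-28 + 4 \left(95 - 104\right) + \left(95 - 104\right) 18496\right) + \frac{13069}{6} = \left(-28 + 4 \left(-9\right) - 166464\right) + \frac{13069}{6} = \left(-28 - 36 - 166464\right) + \frac{13069}{6} = -166528 + \frac{13069}{6} = - \frac{986099}{6}$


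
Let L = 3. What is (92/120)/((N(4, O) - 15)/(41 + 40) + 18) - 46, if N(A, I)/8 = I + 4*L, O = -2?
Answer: -699959/15230 ≈ -45.959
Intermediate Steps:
N(A, I) = 96 + 8*I (N(A, I) = 8*(I + 4*3) = 8*(I + 12) = 8*(12 + I) = 96 + 8*I)
(92/120)/((N(4, O) - 15)/(41 + 40) + 18) - 46 = (92/120)/(((96 + 8*(-2)) - 15)/(41 + 40) + 18) - 46 = (92*(1/120))/(((96 - 16) - 15)/81 + 18) - 46 = 23/(30*((80 - 15)*(1/81) + 18)) - 46 = 23/(30*(65*(1/81) + 18)) - 46 = 23/(30*(65/81 + 18)) - 46 = 23/(30*(1523/81)) - 46 = (23/30)*(81/1523) - 46 = 621/15230 - 46 = -699959/15230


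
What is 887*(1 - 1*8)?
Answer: -6209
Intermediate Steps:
887*(1 - 1*8) = 887*(1 - 8) = 887*(-7) = -6209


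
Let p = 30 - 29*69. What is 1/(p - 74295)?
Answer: -1/76266 ≈ -1.3112e-5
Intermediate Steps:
p = -1971 (p = 30 - 2001 = -1971)
1/(p - 74295) = 1/(-1971 - 74295) = 1/(-76266) = -1/76266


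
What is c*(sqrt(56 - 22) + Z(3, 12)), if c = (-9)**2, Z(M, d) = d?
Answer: 972 + 81*sqrt(34) ≈ 1444.3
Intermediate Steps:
c = 81
c*(sqrt(56 - 22) + Z(3, 12)) = 81*(sqrt(56 - 22) + 12) = 81*(sqrt(34) + 12) = 81*(12 + sqrt(34)) = 972 + 81*sqrt(34)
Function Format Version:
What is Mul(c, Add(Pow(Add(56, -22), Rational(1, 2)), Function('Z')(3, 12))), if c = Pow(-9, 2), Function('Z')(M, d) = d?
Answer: Add(972, Mul(81, Pow(34, Rational(1, 2)))) ≈ 1444.3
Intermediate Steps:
c = 81
Mul(c, Add(Pow(Add(56, -22), Rational(1, 2)), Function('Z')(3, 12))) = Mul(81, Add(Pow(Add(56, -22), Rational(1, 2)), 12)) = Mul(81, Add(Pow(34, Rational(1, 2)), 12)) = Mul(81, Add(12, Pow(34, Rational(1, 2)))) = Add(972, Mul(81, Pow(34, Rational(1, 2))))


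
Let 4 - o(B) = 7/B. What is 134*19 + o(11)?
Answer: 28043/11 ≈ 2549.4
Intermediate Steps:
o(B) = 4 - 7/B
134*19 + o(11) = 134*19 + (4 - 7/11) = 2546 + (4 - 7*1/11) = 2546 + (4 - 7/11) = 2546 + 37/11 = 28043/11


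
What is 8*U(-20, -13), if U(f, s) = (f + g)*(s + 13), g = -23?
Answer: 0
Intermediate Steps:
U(f, s) = (-23 + f)*(13 + s) (U(f, s) = (f - 23)*(s + 13) = (-23 + f)*(13 + s))
8*U(-20, -13) = 8*(-299 - 23*(-13) + 13*(-20) - 20*(-13)) = 8*(-299 + 299 - 260 + 260) = 8*0 = 0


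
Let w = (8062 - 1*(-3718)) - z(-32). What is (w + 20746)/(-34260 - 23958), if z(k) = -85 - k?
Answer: -32579/58218 ≈ -0.55960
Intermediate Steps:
w = 11833 (w = (8062 - 1*(-3718)) - (-85 - 1*(-32)) = (8062 + 3718) - (-85 + 32) = 11780 - 1*(-53) = 11780 + 53 = 11833)
(w + 20746)/(-34260 - 23958) = (11833 + 20746)/(-34260 - 23958) = 32579/(-58218) = 32579*(-1/58218) = -32579/58218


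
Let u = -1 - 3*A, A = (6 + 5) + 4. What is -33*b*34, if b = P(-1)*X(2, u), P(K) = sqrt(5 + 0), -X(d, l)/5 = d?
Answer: 11220*sqrt(5) ≈ 25089.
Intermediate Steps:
A = 15 (A = 11 + 4 = 15)
u = -46 (u = -1 - 3*15 = -1 - 45 = -46)
X(d, l) = -5*d
P(K) = sqrt(5)
b = -10*sqrt(5) (b = sqrt(5)*(-5*2) = sqrt(5)*(-10) = -10*sqrt(5) ≈ -22.361)
-33*b*34 = -(-330)*sqrt(5)*34 = (330*sqrt(5))*34 = 11220*sqrt(5)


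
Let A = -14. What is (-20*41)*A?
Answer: 11480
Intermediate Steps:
(-20*41)*A = -20*41*(-14) = -820*(-14) = 11480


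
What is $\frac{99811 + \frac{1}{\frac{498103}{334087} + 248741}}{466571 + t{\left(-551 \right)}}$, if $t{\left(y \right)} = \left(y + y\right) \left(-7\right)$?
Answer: $\frac{8294457048778357}{39413857803462450} \approx 0.21045$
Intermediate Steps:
$t{\left(y \right)} = - 14 y$ ($t{\left(y \right)} = 2 y \left(-7\right) = - 14 y$)
$\frac{99811 + \frac{1}{\frac{498103}{334087} + 248741}}{466571 + t{\left(-551 \right)}} = \frac{99811 + \frac{1}{\frac{498103}{334087} + 248741}}{466571 - -7714} = \frac{99811 + \frac{1}{498103 \cdot \frac{1}{334087} + 248741}}{466571 + 7714} = \frac{99811 + \frac{1}{\frac{498103}{334087} + 248741}}{474285} = \left(99811 + \frac{1}{\frac{83101632570}{334087}}\right) \frac{1}{474285} = \left(99811 + \frac{334087}{83101632570}\right) \frac{1}{474285} = \frac{8294457048778357}{83101632570} \cdot \frac{1}{474285} = \frac{8294457048778357}{39413857803462450}$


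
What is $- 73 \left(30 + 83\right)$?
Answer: $-8249$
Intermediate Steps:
$- 73 \left(30 + 83\right) = \left(-73\right) 113 = -8249$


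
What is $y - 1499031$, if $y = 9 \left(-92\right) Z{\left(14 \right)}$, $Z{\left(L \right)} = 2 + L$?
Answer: $-1512279$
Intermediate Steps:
$y = -13248$ ($y = 9 \left(-92\right) \left(2 + 14\right) = \left(-828\right) 16 = -13248$)
$y - 1499031 = -13248 - 1499031 = -1512279$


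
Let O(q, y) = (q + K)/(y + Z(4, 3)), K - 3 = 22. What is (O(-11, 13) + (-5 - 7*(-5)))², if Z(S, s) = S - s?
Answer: 961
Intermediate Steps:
K = 25 (K = 3 + 22 = 25)
O(q, y) = (25 + q)/(1 + y) (O(q, y) = (q + 25)/(y + (4 - 1*3)) = (25 + q)/(y + (4 - 3)) = (25 + q)/(y + 1) = (25 + q)/(1 + y))
(O(-11, 13) + (-5 - 7*(-5)))² = ((25 - 11)/(1 + 13) + (-5 - 7*(-5)))² = (14/14 + (-5 + 35))² = ((1/14)*14 + 30)² = (1 + 30)² = 31² = 961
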